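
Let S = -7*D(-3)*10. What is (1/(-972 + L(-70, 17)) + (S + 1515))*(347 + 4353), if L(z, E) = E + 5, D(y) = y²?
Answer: 79030406/19 ≈ 4.1595e+6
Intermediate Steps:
S = -630 (S = -7*(-3)²*10 = -7*9*10 = -63*10 = -630)
L(z, E) = 5 + E
(1/(-972 + L(-70, 17)) + (S + 1515))*(347 + 4353) = (1/(-972 + (5 + 17)) + (-630 + 1515))*(347 + 4353) = (1/(-972 + 22) + 885)*4700 = (1/(-950) + 885)*4700 = (-1/950 + 885)*4700 = (840749/950)*4700 = 79030406/19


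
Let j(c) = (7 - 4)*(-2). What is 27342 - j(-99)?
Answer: 27348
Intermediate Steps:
j(c) = -6 (j(c) = 3*(-2) = -6)
27342 - j(-99) = 27342 - 1*(-6) = 27342 + 6 = 27348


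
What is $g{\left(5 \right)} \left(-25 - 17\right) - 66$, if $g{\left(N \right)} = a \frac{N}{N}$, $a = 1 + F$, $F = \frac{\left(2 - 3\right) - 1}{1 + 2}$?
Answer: $-80$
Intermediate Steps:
$F = - \frac{2}{3}$ ($F = \frac{-1 - 1}{3} = \left(-2\right) \frac{1}{3} = - \frac{2}{3} \approx -0.66667$)
$a = \frac{1}{3}$ ($a = 1 - \frac{2}{3} = \frac{1}{3} \approx 0.33333$)
$g{\left(N \right)} = \frac{1}{3}$ ($g{\left(N \right)} = \frac{N \frac{1}{N}}{3} = \frac{1}{3} \cdot 1 = \frac{1}{3}$)
$g{\left(5 \right)} \left(-25 - 17\right) - 66 = \frac{-25 - 17}{3} - 66 = \frac{1}{3} \left(-42\right) - 66 = -14 - 66 = -80$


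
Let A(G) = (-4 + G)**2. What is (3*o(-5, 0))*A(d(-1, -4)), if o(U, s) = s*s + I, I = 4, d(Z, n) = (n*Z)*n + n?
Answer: 6912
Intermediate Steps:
d(Z, n) = n + Z*n**2 (d(Z, n) = (Z*n)*n + n = Z*n**2 + n = n + Z*n**2)
o(U, s) = 4 + s**2 (o(U, s) = s*s + 4 = s**2 + 4 = 4 + s**2)
(3*o(-5, 0))*A(d(-1, -4)) = (3*(4 + 0**2))*(-4 - 4*(1 - 1*(-4)))**2 = (3*(4 + 0))*(-4 - 4*(1 + 4))**2 = (3*4)*(-4 - 4*5)**2 = 12*(-4 - 20)**2 = 12*(-24)**2 = 12*576 = 6912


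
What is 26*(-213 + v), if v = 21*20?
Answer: 5382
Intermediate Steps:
v = 420
26*(-213 + v) = 26*(-213 + 420) = 26*207 = 5382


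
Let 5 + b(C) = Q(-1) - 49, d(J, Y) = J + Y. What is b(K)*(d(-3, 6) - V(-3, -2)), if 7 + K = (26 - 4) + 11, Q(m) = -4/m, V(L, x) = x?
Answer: -250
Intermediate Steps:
K = 26 (K = -7 + ((26 - 4) + 11) = -7 + (22 + 11) = -7 + 33 = 26)
b(C) = -50 (b(C) = -5 + (-4/(-1) - 49) = -5 + (-4*(-1) - 49) = -5 + (4 - 49) = -5 - 45 = -50)
b(K)*(d(-3, 6) - V(-3, -2)) = -50*((-3 + 6) - 1*(-2)) = -50*(3 + 2) = -50*5 = -250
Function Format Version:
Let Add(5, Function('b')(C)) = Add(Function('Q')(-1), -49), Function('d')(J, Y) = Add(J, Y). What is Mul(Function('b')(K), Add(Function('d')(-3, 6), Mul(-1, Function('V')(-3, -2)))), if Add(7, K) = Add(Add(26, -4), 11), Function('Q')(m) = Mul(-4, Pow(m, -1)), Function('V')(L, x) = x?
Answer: -250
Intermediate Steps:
K = 26 (K = Add(-7, Add(Add(26, -4), 11)) = Add(-7, Add(22, 11)) = Add(-7, 33) = 26)
Function('b')(C) = -50 (Function('b')(C) = Add(-5, Add(Mul(-4, Pow(-1, -1)), -49)) = Add(-5, Add(Mul(-4, -1), -49)) = Add(-5, Add(4, -49)) = Add(-5, -45) = -50)
Mul(Function('b')(K), Add(Function('d')(-3, 6), Mul(-1, Function('V')(-3, -2)))) = Mul(-50, Add(Add(-3, 6), Mul(-1, -2))) = Mul(-50, Add(3, 2)) = Mul(-50, 5) = -250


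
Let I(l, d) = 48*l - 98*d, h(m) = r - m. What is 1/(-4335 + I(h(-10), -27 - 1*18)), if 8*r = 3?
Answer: 1/573 ≈ 0.0017452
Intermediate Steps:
r = 3/8 (r = (1/8)*3 = 3/8 ≈ 0.37500)
h(m) = 3/8 - m
I(l, d) = -98*d + 48*l
1/(-4335 + I(h(-10), -27 - 1*18)) = 1/(-4335 + (-98*(-27 - 1*18) + 48*(3/8 - 1*(-10)))) = 1/(-4335 + (-98*(-27 - 18) + 48*(3/8 + 10))) = 1/(-4335 + (-98*(-45) + 48*(83/8))) = 1/(-4335 + (4410 + 498)) = 1/(-4335 + 4908) = 1/573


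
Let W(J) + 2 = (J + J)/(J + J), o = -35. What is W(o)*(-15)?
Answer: 15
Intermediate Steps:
W(J) = -1 (W(J) = -2 + (J + J)/(J + J) = -2 + (2*J)/((2*J)) = -2 + (2*J)*(1/(2*J)) = -2 + 1 = -1)
W(o)*(-15) = -1*(-15) = 15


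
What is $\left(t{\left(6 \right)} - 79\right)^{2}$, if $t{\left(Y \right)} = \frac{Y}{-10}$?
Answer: $\frac{158404}{25} \approx 6336.2$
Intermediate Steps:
$t{\left(Y \right)} = - \frac{Y}{10}$ ($t{\left(Y \right)} = Y \left(- \frac{1}{10}\right) = - \frac{Y}{10}$)
$\left(t{\left(6 \right)} - 79\right)^{2} = \left(\left(- \frac{1}{10}\right) 6 - 79\right)^{2} = \left(- \frac{3}{5} - 79\right)^{2} = \left(- \frac{398}{5}\right)^{2} = \frac{158404}{25}$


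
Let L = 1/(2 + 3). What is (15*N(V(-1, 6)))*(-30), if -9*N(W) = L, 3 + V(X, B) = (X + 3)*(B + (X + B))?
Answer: 10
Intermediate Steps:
V(X, B) = -3 + (3 + X)*(X + 2*B) (V(X, B) = -3 + (X + 3)*(B + (X + B)) = -3 + (3 + X)*(B + (B + X)) = -3 + (3 + X)*(X + 2*B))
L = ⅕ (L = 1/5 = ⅕ ≈ 0.20000)
N(W) = -1/45 (N(W) = -⅑*⅕ = -1/45)
(15*N(V(-1, 6)))*(-30) = (15*(-1/45))*(-30) = -⅓*(-30) = 10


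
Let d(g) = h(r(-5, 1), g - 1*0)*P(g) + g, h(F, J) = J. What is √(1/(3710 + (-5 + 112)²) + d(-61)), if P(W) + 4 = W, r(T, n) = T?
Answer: 11*√7414221423/15159 ≈ 62.482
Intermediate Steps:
P(W) = -4 + W
d(g) = g + g*(-4 + g) (d(g) = (g - 1*0)*(-4 + g) + g = (g + 0)*(-4 + g) + g = g*(-4 + g) + g = g + g*(-4 + g))
√(1/(3710 + (-5 + 112)²) + d(-61)) = √(1/(3710 + (-5 + 112)²) - 61*(-3 - 61)) = √(1/(3710 + 107²) - 61*(-64)) = √(1/(3710 + 11449) + 3904) = √(1/15159 + 3904) = √(59180737/15159) = 11*√7414221423/15159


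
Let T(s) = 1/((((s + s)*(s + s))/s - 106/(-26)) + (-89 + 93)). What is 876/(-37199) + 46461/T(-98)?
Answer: -8625958981737/483587 ≈ -1.7837e+7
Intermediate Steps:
T(s) = 1/(105/13 + 4*s) (T(s) = 1/((((2*s)*(2*s))/s - 106*(-1/26)) + 4) = 1/(((4*s**2)/s + 53/13) + 4) = 1/((4*s + 53/13) + 4) = 1/((53/13 + 4*s) + 4) = 1/(105/13 + 4*s))
876/(-37199) + 46461/T(-98) = 876/(-37199) + 46461/((13/(105 + 52*(-98)))) = 876*(-1/37199) + 46461/((13/(105 - 5096))) = -876/37199 + 46461/((13/(-4991))) = -876/37199 + 46461/((13*(-1/4991))) = -876/37199 + 46461/(-13/4991) = -876/37199 + 46461*(-4991/13) = -876/37199 - 231886851/13 = -8625958981737/483587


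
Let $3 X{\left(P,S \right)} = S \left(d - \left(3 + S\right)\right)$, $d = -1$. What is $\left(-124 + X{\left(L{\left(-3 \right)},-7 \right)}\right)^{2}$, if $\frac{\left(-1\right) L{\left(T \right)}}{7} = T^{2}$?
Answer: $17161$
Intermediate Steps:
$L{\left(T \right)} = - 7 T^{2}$
$X{\left(P,S \right)} = \frac{S \left(-4 - S\right)}{3}$ ($X{\left(P,S \right)} = \frac{S \left(-1 - \left(3 + S\right)\right)}{3} = \frac{S \left(-4 - S\right)}{3}$)
$\left(-124 + X{\left(L{\left(-3 \right)},-7 \right)}\right)^{2} = \left(-124 - - \frac{7 \left(4 - 7\right)}{3}\right)^{2} = \left(-124 - \left(- \frac{7}{3}\right) \left(-3\right)\right)^{2} = \left(-124 - 7\right)^{2} = \left(-131\right)^{2} = 17161$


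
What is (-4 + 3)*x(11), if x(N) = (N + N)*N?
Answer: -242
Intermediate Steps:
x(N) = 2*N² (x(N) = (2*N)*N = 2*N²)
(-4 + 3)*x(11) = (-4 + 3)*(2*11²) = -2*121 = -1*242 = -242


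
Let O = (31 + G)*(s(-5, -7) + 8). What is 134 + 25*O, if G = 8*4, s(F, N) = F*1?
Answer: 4859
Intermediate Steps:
s(F, N) = F
G = 32
O = 189 (O = (31 + 32)*(-5 + 8) = 63*3 = 189)
134 + 25*O = 134 + 25*189 = 134 + 4725 = 4859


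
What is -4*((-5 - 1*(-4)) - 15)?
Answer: 64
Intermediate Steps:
-4*((-5 - 1*(-4)) - 15) = -4*((-5 + 4) - 15) = -4*(-1 - 15) = -4*(-16) = 64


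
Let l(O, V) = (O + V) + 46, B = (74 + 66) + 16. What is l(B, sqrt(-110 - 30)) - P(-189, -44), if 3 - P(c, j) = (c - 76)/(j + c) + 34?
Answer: 54554/233 + 2*I*sqrt(35) ≈ 234.14 + 11.832*I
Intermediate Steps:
P(c, j) = -31 - (-76 + c)/(c + j) (P(c, j) = 3 - ((c - 76)/(j + c) + 34) = 3 - ((-76 + c)/(c + j) + 34) = 3 - (34 + (-76 + c)/(c + j)) = 3 + (-34 - (-76 + c)/(c + j)) = -31 - (-76 + c)/(c + j))
B = 156 (B = 140 + 16 = 156)
l(O, V) = 46 + O + V
l(B, sqrt(-110 - 30)) - P(-189, -44) = (46 + 156 + sqrt(-110 - 30)) - (76 - 32*(-189) - 31*(-44))/(-189 - 44) = (46 + 156 + sqrt(-140)) - (76 + 6048 + 1364)/(-233) = (46 + 156 + 2*I*sqrt(35)) - (-1)*7488/233 = (202 + 2*I*sqrt(35)) - 1*(-7488/233) = (202 + 2*I*sqrt(35)) + 7488/233 = 54554/233 + 2*I*sqrt(35)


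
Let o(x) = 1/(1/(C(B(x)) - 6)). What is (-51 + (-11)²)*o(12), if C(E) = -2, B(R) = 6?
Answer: -560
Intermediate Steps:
o(x) = -8 (o(x) = 1/(1/(-2 - 6)) = 1/(1/(-8)) = 1/(-⅛) = -8)
(-51 + (-11)²)*o(12) = (-51 + (-11)²)*(-8) = (-51 + 121)*(-8) = 70*(-8) = -560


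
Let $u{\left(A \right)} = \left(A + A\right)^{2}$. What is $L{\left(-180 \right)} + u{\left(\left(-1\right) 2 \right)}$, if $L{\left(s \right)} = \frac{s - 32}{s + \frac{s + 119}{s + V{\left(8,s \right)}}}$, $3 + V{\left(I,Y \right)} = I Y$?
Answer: $\frac{5017340}{292079} \approx 17.178$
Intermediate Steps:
$V{\left(I,Y \right)} = -3 + I Y$
$u{\left(A \right)} = 4 A^{2}$ ($u{\left(A \right)} = \left(2 A\right)^{2} = 4 A^{2}$)
$L{\left(s \right)} = \frac{-32 + s}{s + \frac{119 + s}{-3 + 9 s}}$ ($L{\left(s \right)} = \frac{s - 32}{s + \frac{s + 119}{s + \left(-3 + 8 s\right)}} = \frac{-32 + s}{s + \frac{119 + s}{-3 + 9 s}}$)
$L{\left(-180 \right)} + u{\left(\left(-1\right) 2 \right)} = \frac{3 \left(32 - -17460 + 3 \left(-180\right)^{2}\right)}{119 - -360 + 9 \left(-180\right)^{2}} + 4 \left(\left(-1\right) 2\right)^{2} = \frac{3 \left(32 + 17460 + 3 \cdot 32400\right)}{119 + 360 + 9 \cdot 32400} + 4 \left(-2\right)^{2} = \frac{3 \left(32 + 17460 + 97200\right)}{119 + 360 + 291600} + 4 \cdot 4 = 3 \cdot \frac{1}{292079} \cdot 114692 + 16 = \frac{344076}{292079} + 16 = \frac{5017340}{292079}$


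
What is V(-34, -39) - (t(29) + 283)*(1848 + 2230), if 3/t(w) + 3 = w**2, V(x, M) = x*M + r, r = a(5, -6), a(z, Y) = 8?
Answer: -483004177/419 ≈ -1.1528e+6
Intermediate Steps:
r = 8
V(x, M) = 8 + M*x (V(x, M) = x*M + 8 = M*x + 8 = 8 + M*x)
t(w) = 3/(-3 + w**2)
V(-34, -39) - (t(29) + 283)*(1848 + 2230) = (8 - 39*(-34)) - (3/(-3 + 29**2) + 283)*(1848 + 2230) = (8 + 1326) - (3/(-3 + 841) + 283)*4078 = 1334 - (3/838 + 283)*4078 = 1334 - 237157*4078/838 = 1334 - 1*483563123/419 = 1334 - 483563123/419 = -483004177/419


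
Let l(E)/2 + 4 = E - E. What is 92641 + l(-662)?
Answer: 92633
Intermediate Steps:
l(E) = -8 (l(E) = -8 + 2*(E - E) = -8 + 2*0 = -8 + 0 = -8)
92641 + l(-662) = 92641 - 8 = 92633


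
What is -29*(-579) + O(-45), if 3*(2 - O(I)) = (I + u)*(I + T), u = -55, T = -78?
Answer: 12693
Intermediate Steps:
O(I) = 2 - (-78 + I)*(-55 + I)/3 (O(I) = 2 - (I - 55)*(I - 78)/3 = 2 - (-55 + I)*(-78 + I)/3 = 2 - (-78 + I)*(-55 + I)/3)
-29*(-579) + O(-45) = -29*(-579) + (-1428 - ⅓*(-45)² + (133/3)*(-45)) = 16791 + (-1428 - ⅓*2025 - 1995) = 16791 + (-1428 - 675 - 1995) = 16791 - 4098 = 12693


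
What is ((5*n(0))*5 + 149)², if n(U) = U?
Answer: 22201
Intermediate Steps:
((5*n(0))*5 + 149)² = ((5*0)*5 + 149)² = (0*5 + 149)² = (0 + 149)² = 149² = 22201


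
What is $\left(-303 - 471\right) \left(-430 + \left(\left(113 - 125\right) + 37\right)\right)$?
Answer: $313470$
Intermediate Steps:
$\left(-303 - 471\right) \left(-430 + \left(\left(113 - 125\right) + 37\right)\right) = - 774 \left(-430 + \left(-12 + 37\right)\right) = - 774 \left(-430 + 25\right) = \left(-774\right) \left(-405\right) = 313470$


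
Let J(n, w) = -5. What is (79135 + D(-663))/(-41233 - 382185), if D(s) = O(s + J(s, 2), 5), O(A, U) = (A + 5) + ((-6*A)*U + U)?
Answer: -98517/423418 ≈ -0.23267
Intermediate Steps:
O(A, U) = 5 + A + U - 6*A*U (O(A, U) = (5 + A) + (-6*A*U + U) = (5 + A) + (U - 6*A*U) = 5 + A + U - 6*A*U)
D(s) = 155 - 29*s (D(s) = 5 + (s - 5) + 5 - 6*(s - 5)*5 = 5 + (-5 + s) + 5 - 6*(-5 + s)*5 = 5 + (-5 + s) + 5 + (150 - 30*s) = 155 - 29*s)
(79135 + D(-663))/(-41233 - 382185) = (79135 + (155 - 29*(-663)))/(-41233 - 382185) = (79135 + (155 + 19227))/(-423418) = (79135 + 19382)*(-1/423418) = 98517*(-1/423418) = -98517/423418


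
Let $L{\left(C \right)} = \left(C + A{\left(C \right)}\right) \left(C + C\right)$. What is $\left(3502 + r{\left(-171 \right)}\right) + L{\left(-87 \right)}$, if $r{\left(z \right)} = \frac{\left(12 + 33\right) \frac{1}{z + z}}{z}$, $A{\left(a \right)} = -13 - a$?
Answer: $\frac{37454477}{6498} \approx 5764.0$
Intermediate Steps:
$r{\left(z \right)} = \frac{45}{2 z^{2}}$ ($r{\left(z \right)} = \frac{45 \frac{1}{2 z}}{z} = \frac{\frac{45}{2} \frac{1}{z}}{z} = \frac{45}{2 z^{2}}$)
$L{\left(C \right)} = - 26 C$ ($L{\left(C \right)} = \left(C - \left(13 + C\right)\right) \left(C + C\right) = - 13 \cdot 2 C = - 26 C$)
$\left(3502 + r{\left(-171 \right)}\right) + L{\left(-87 \right)} = \left(3502 + \frac{45}{2 \cdot 29241}\right) - -2262 = \left(3502 + \frac{45}{2} \cdot \frac{1}{29241}\right) + 2262 = \left(3502 + \frac{5}{6498}\right) + 2262 = \frac{22756001}{6498} + 2262 = \frac{37454477}{6498}$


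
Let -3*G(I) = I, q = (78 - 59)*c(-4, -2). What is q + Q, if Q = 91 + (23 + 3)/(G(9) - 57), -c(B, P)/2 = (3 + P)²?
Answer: 1577/30 ≈ 52.567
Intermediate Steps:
c(B, P) = -2*(3 + P)²
q = -38 (q = (78 - 59)*(-2*(3 - 2)²) = 19*(-2*1²) = 19*(-2*1) = 19*(-2) = -38)
G(I) = -I/3
Q = 2717/30 (Q = 91 + (23 + 3)/(-⅓*9 - 57) = 91 + 26/(-3 - 57) = 91 + 26/(-60) = 91 + 26*(-1/60) = 91 - 13/30 = 2717/30 ≈ 90.567)
q + Q = -38 + 2717/30 = 1577/30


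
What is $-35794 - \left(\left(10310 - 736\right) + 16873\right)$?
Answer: $-62241$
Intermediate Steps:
$-35794 - \left(\left(10310 - 736\right) + 16873\right) = -35794 - \left(9574 + 16873\right) = -35794 - 26447 = -62241$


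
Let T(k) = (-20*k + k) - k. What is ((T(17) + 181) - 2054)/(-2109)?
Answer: 2213/2109 ≈ 1.0493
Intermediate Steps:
T(k) = -20*k (T(k) = (-20*k + k) - k = -19*k - k = -20*k)
((T(17) + 181) - 2054)/(-2109) = ((-20*17 + 181) - 2054)/(-2109) = ((-340 + 181) - 2054)*(-1/2109) = (-159 - 2054)*(-1/2109) = -2213*(-1/2109) = 2213/2109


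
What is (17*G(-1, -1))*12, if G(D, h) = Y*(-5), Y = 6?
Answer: -6120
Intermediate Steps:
G(D, h) = -30 (G(D, h) = 6*(-5) = -30)
(17*G(-1, -1))*12 = (17*(-30))*12 = -510*12 = -6120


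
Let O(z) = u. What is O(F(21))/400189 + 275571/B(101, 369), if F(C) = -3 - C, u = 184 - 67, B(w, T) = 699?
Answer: 36760188234/93244037 ≈ 394.24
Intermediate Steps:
u = 117
O(z) = 117
O(F(21))/400189 + 275571/B(101, 369) = 117/400189 + 275571/699 = 117*(1/400189) + 275571*(1/699) = 117/400189 + 91857/233 = 36760188234/93244037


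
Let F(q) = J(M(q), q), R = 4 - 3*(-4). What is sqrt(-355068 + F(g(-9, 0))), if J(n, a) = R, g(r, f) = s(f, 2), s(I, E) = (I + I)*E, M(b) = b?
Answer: 2*I*sqrt(88763) ≈ 595.86*I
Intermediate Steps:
s(I, E) = 2*E*I (s(I, E) = (2*I)*E = 2*E*I)
R = 16 (R = 4 + 12 = 16)
g(r, f) = 4*f (g(r, f) = 2*2*f = 4*f)
J(n, a) = 16
F(q) = 16
sqrt(-355068 + F(g(-9, 0))) = sqrt(-355068 + 16) = sqrt(-355052) = 2*I*sqrt(88763)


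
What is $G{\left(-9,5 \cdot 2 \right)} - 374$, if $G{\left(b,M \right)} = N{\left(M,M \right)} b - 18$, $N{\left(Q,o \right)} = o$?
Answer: $-482$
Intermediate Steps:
$G{\left(b,M \right)} = -18 + M b$ ($G{\left(b,M \right)} = M b - 18 = -18 + M b$)
$G{\left(-9,5 \cdot 2 \right)} - 374 = \left(-18 + 5 \cdot 2 \left(-9\right)\right) - 374 = \left(-18 + 10 \left(-9\right)\right) - 374 = \left(-18 - 90\right) - 374 = -108 - 374 = -482$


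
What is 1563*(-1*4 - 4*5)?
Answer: -37512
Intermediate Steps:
1563*(-1*4 - 4*5) = 1563*(-4 - 20) = 1563*(-24) = -37512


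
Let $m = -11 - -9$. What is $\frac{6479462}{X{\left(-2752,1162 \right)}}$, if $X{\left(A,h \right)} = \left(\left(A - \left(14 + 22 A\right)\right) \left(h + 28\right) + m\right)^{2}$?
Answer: $\frac{3239731}{2363681254424562} \approx 1.3706 \cdot 10^{-9}$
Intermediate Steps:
$m = -2$ ($m = -11 + 9 = -2$)
$X{\left(A,h \right)} = \left(-2 + \left(-14 - 21 A\right) \left(28 + h\right)\right)^{2}$ ($X{\left(A,h \right)} = \left(\left(A - \left(14 + 22 A\right)\right) \left(h + 28\right) - 2\right)^{2} = \left(\left(A - \left(14 + 22 A\right)\right) \left(28 + h\right) - 2\right)^{2} = \left(\left(-14 - 21 A\right) \left(28 + h\right) - 2\right)^{2} = \left(-2 + \left(-14 - 21 A\right) \left(28 + h\right)\right)^{2}$)
$\frac{6479462}{X{\left(-2752,1162 \right)}} = \frac{6479462}{\left(394 + 14 \cdot 1162 + 588 \left(-2752\right) + 21 \left(-2752\right) 1162\right)^{2}} = \frac{6479462}{\left(394 + 16268 - 1618176 - 67154304\right)^{2}} = \frac{6479462}{\left(-68755818\right)^{2}} = \frac{6479462}{4727362508849124} = 6479462 \cdot \frac{1}{4727362508849124} = \frac{3239731}{2363681254424562}$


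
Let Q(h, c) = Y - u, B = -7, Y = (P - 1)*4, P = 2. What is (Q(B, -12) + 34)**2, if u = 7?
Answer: 961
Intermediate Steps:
Y = 4 (Y = (2 - 1)*4 = 1*4 = 4)
Q(h, c) = -3 (Q(h, c) = 4 - 1*7 = 4 - 7 = -3)
(Q(B, -12) + 34)**2 = (-3 + 34)**2 = 31**2 = 961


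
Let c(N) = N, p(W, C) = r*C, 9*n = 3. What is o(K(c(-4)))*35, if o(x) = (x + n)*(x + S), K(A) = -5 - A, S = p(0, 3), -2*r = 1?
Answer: 175/3 ≈ 58.333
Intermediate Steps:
n = 1/3 (n = (1/9)*3 = 1/3 ≈ 0.33333)
r = -1/2 (r = -1/2*1 = -1/2 ≈ -0.50000)
p(W, C) = -C/2
S = -3/2 (S = -1/2*3 = -3/2 ≈ -1.5000)
o(x) = (-3/2 + x)*(1/3 + x) (o(x) = (x + 1/3)*(x - 3/2) = (1/3 + x)*(-3/2 + x) = (-3/2 + x)*(1/3 + x))
o(K(c(-4)))*35 = (-1/2 + (-5 - 1*(-4))**2 - 7*(-5 - 1*(-4))/6)*35 = (-1/2 + (-5 + 4)**2 - 7*(-5 + 4)/6)*35 = (-1/2 + (-1)**2 - 7/6*(-1))*35 = (-1/2 + 1 + 7/6)*35 = (5/3)*35 = 175/3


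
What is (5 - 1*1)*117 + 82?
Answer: 550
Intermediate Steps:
(5 - 1*1)*117 + 82 = (5 - 1)*117 + 82 = 4*117 + 82 = 468 + 82 = 550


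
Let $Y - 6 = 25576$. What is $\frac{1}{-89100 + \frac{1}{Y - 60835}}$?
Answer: $- \frac{35253}{3141042301} \approx -1.1223 \cdot 10^{-5}$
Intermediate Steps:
$Y = 25582$ ($Y = 6 + 25576 = 25582$)
$\frac{1}{-89100 + \frac{1}{Y - 60835}} = \frac{1}{-89100 + \frac{1}{25582 - 60835}} = \frac{1}{-89100 + \frac{1}{-35253}} = \frac{1}{-89100 - \frac{1}{35253}} = \frac{1}{- \frac{3141042301}{35253}} = - \frac{35253}{3141042301}$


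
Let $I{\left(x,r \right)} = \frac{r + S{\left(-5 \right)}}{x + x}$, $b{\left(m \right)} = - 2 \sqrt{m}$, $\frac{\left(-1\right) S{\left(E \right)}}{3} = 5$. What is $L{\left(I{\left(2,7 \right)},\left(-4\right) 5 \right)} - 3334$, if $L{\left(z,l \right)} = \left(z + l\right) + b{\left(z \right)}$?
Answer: $-3356 - 2 i \sqrt{2} \approx -3356.0 - 2.8284 i$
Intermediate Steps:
$S{\left(E \right)} = -15$ ($S{\left(E \right)} = \left(-3\right) 5 = -15$)
$I{\left(x,r \right)} = \frac{-15 + r}{2 x}$ ($I{\left(x,r \right)} = \frac{r - 15}{x + x} = \frac{-15 + r}{2 x}$)
$L{\left(z,l \right)} = l + z - 2 \sqrt{z}$ ($L{\left(z,l \right)} = \left(z + l\right) - 2 \sqrt{z} = \left(l + z\right) - 2 \sqrt{z} = l + z - 2 \sqrt{z}$)
$L{\left(I{\left(2,7 \right)},\left(-4\right) 5 \right)} - 3334 = \left(\left(-4\right) 5 + \frac{-15 + 7}{2 \cdot 2} - 2 \sqrt{\frac{-15 + 7}{2 \cdot 2}}\right) - 3334 = \left(-20 + \frac{1}{2} \cdot \frac{1}{2} \left(-8\right) - 2 \sqrt{\frac{1}{2} \cdot \frac{1}{2} \left(-8\right)}\right) - 3334 = \left(-20 - 2 - 2 \sqrt{-2}\right) - 3334 = \left(-20 - 2 - 2 i \sqrt{2}\right) - 3334 = \left(-22 - 2 i \sqrt{2}\right) - 3334 = -3356 - 2 i \sqrt{2}$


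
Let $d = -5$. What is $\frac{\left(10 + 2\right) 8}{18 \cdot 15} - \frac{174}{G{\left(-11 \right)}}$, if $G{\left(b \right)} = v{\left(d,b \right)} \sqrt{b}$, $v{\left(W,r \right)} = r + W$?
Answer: $\frac{16}{45} - \frac{87 i \sqrt{11}}{88} \approx 0.35556 - 3.2789 i$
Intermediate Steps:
$v{\left(W,r \right)} = W + r$
$G{\left(b \right)} = \sqrt{b} \left(-5 + b\right)$ ($G{\left(b \right)} = \left(-5 + b\right) \sqrt{b} = \sqrt{b} \left(-5 + b\right)$)
$\frac{\left(10 + 2\right) 8}{18 \cdot 15} - \frac{174}{G{\left(-11 \right)}} = \frac{\left(10 + 2\right) 8}{18 \cdot 15} - \frac{174}{\sqrt{-11} \left(-5 - 11\right)} = \frac{12 \cdot 8}{270} - \frac{174}{i \sqrt{11} \left(-16\right)} = 96 \cdot \frac{1}{270} - \frac{174}{\left(-16\right) i \sqrt{11}} = \frac{16}{45} - 174 \frac{i \sqrt{11}}{176} = \frac{16}{45} - \frac{87 i \sqrt{11}}{88}$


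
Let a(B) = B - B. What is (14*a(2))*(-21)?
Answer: 0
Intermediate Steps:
a(B) = 0
(14*a(2))*(-21) = (14*0)*(-21) = 0*(-21) = 0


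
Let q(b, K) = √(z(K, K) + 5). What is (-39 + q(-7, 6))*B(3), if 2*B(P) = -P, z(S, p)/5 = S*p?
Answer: 117/2 - 3*√185/2 ≈ 38.098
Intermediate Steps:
z(S, p) = 5*S*p (z(S, p) = 5*(S*p) = 5*S*p)
q(b, K) = √(5 + 5*K²) (q(b, K) = √(5*K*K + 5) = √(5*K² + 5) = √(5 + 5*K²))
B(P) = -P/2 (B(P) = (-P)/2 = -P/2)
(-39 + q(-7, 6))*B(3) = (-39 + √(5 + 5*6²))*(-½*3) = (-39 + √(5 + 5*36))*(-3/2) = (-39 + √(5 + 180))*(-3/2) = (-39 + √185)*(-3/2) = 117/2 - 3*√185/2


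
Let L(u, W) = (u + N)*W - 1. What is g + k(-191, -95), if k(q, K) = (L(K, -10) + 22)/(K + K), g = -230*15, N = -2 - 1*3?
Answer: -656521/190 ≈ -3455.4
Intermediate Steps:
N = -5 (N = -2 - 3 = -5)
g = -3450
L(u, W) = -1 + W*(-5 + u) (L(u, W) = (u - 5)*W - 1 = (-5 + u)*W - 1 = W*(-5 + u) - 1 = -1 + W*(-5 + u))
k(q, K) = (71 - 10*K)/(2*K) (k(q, K) = ((-1 - 5*(-10) - 10*K) + 22)/(K + K) = ((-1 + 50 - 10*K) + 22)/((2*K)) = ((49 - 10*K) + 22)*(1/(2*K)) = (71 - 10*K)*(1/(2*K)) = (71 - 10*K)/(2*K))
g + k(-191, -95) = -3450 + (-5 + (71/2)/(-95)) = -3450 + (-5 + (71/2)*(-1/95)) = -3450 + (-5 - 71/190) = -3450 - 1021/190 = -656521/190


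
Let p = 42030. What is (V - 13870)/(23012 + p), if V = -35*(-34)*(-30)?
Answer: -24785/32521 ≈ -0.76212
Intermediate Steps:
V = -35700 (V = 1190*(-30) = -35700)
(V - 13870)/(23012 + p) = (-35700 - 13870)/(23012 + 42030) = -49570/65042 = -49570*1/65042 = -24785/32521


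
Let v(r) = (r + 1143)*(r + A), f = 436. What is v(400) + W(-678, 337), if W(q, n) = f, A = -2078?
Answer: -2588718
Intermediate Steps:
W(q, n) = 436
v(r) = (-2078 + r)*(1143 + r) (v(r) = (r + 1143)*(r - 2078) = (1143 + r)*(-2078 + r) = (-2078 + r)*(1143 + r))
v(400) + W(-678, 337) = (-2375154 + 400² - 935*400) + 436 = (-2375154 + 160000 - 374000) + 436 = -2589154 + 436 = -2588718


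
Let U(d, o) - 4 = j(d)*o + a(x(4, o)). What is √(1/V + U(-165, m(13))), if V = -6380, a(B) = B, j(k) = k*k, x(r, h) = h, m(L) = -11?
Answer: I*√3047558781795/3190 ≈ 547.25*I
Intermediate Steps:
j(k) = k²
U(d, o) = 4 + o + o*d² (U(d, o) = 4 + (d²*o + o) = 4 + (o*d² + o) = 4 + (o + o*d²) = 4 + o + o*d²)
√(1/V + U(-165, m(13))) = √(1/(-6380) + (4 - 11 - 11*(-165)²)) = √(-1/6380 + (4 - 11 - 11*27225)) = √(-1/6380 + (4 - 11 - 299475)) = √(-1/6380 - 299482) = √(-1910695161/6380) = I*√3047558781795/3190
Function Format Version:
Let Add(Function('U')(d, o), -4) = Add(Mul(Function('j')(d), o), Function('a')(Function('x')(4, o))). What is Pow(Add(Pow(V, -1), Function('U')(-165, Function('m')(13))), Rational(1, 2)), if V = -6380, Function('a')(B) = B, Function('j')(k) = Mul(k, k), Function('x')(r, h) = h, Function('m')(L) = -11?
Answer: Mul(Rational(1, 3190), I, Pow(3047558781795, Rational(1, 2))) ≈ Mul(547.25, I)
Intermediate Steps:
Function('j')(k) = Pow(k, 2)
Function('U')(d, o) = Add(4, o, Mul(o, Pow(d, 2))) (Function('U')(d, o) = Add(4, Add(Mul(Pow(d, 2), o), o)) = Add(4, Add(Mul(o, Pow(d, 2)), o)) = Add(4, Add(o, Mul(o, Pow(d, 2)))) = Add(4, o, Mul(o, Pow(d, 2))))
Pow(Add(Pow(V, -1), Function('U')(-165, Function('m')(13))), Rational(1, 2)) = Pow(Add(Pow(-6380, -1), Add(4, -11, Mul(-11, Pow(-165, 2)))), Rational(1, 2)) = Pow(Add(Rational(-1, 6380), Add(4, -11, Mul(-11, 27225))), Rational(1, 2)) = Pow(Add(Rational(-1, 6380), Add(4, -11, -299475)), Rational(1, 2)) = Pow(Add(Rational(-1, 6380), -299482), Rational(1, 2)) = Pow(Rational(-1910695161, 6380), Rational(1, 2)) = Mul(Rational(1, 3190), I, Pow(3047558781795, Rational(1, 2)))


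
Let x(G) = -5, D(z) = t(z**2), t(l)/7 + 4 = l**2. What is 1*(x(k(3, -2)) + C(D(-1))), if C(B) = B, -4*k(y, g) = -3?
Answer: -26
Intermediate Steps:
k(y, g) = 3/4 (k(y, g) = -1/4*(-3) = 3/4)
t(l) = -28 + 7*l**2
D(z) = -28 + 7*z**4 (D(z) = -28 + 7*(z**2)**2 = -28 + 7*z**4)
1*(x(k(3, -2)) + C(D(-1))) = 1*(-5 + (-28 + 7*(-1)**4)) = 1*(-5 + (-28 + 7*1)) = 1*(-5 + (-28 + 7)) = 1*(-5 - 21) = 1*(-26) = -26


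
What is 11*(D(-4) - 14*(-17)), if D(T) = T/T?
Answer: 2629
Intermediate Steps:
D(T) = 1
11*(D(-4) - 14*(-17)) = 11*(1 - 14*(-17)) = 11*(1 + 238) = 11*239 = 2629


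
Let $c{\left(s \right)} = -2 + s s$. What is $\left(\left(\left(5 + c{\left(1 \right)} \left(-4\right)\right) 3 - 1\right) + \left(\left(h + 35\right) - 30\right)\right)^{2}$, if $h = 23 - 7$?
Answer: $2209$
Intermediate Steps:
$h = 16$ ($h = 23 - 7 = 16$)
$c{\left(s \right)} = -2 + s^{2}$
$\left(\left(\left(5 + c{\left(1 \right)} \left(-4\right)\right) 3 - 1\right) + \left(\left(h + 35\right) - 30\right)\right)^{2} = \left(\left(\left(5 + \left(-2 + 1^{2}\right) \left(-4\right)\right) 3 - 1\right) + \left(\left(16 + 35\right) - 30\right)\right)^{2} = \left(\left(\left(5 + \left(-2 + 1\right) \left(-4\right)\right) 3 - 1\right) + \left(51 - 30\right)\right)^{2} = \left(\left(\left(5 - -4\right) 3 - 1\right) + 21\right)^{2} = \left(\left(\left(5 + 4\right) 3 - 1\right) + 21\right)^{2} = \left(\left(9 \cdot 3 - 1\right) + 21\right)^{2} = \left(\left(27 - 1\right) + 21\right)^{2} = \left(26 + 21\right)^{2} = 47^{2} = 2209$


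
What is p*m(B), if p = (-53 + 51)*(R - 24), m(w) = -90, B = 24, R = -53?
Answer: -13860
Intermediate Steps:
p = 154 (p = (-53 + 51)*(-53 - 24) = -2*(-77) = 154)
p*m(B) = 154*(-90) = -13860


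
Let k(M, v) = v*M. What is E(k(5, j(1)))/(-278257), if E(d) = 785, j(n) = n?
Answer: -785/278257 ≈ -0.0028211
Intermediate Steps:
k(M, v) = M*v
E(k(5, j(1)))/(-278257) = 785/(-278257) = 785*(-1/278257) = -785/278257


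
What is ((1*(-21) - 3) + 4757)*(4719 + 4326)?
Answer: 42809985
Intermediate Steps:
((1*(-21) - 3) + 4757)*(4719 + 4326) = ((-21 - 3) + 4757)*9045 = (-24 + 4757)*9045 = 4733*9045 = 42809985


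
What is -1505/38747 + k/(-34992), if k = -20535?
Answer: 247668895/451945008 ≈ 0.54801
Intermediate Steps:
-1505/38747 + k/(-34992) = -1505/38747 - 20535/(-34992) = -1505*1/38747 - 20535*(-1/34992) = -1505/38747 + 6845/11664 = 247668895/451945008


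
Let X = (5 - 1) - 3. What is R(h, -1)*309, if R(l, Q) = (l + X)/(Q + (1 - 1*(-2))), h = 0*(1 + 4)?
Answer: 309/2 ≈ 154.50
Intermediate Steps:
X = 1 (X = 4 - 3 = 1)
h = 0 (h = 0*5 = 0)
R(l, Q) = (1 + l)/(3 + Q) (R(l, Q) = (l + 1)/(Q + (1 - 1*(-2))) = (1 + l)/(Q + (1 + 2)) = (1 + l)/(Q + 3) = (1 + l)/(3 + Q))
R(h, -1)*309 = ((1 + 0)/(3 - 1))*309 = (1/2)*309 = 309/2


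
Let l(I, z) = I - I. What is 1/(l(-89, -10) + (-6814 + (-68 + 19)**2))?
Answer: -1/4413 ≈ -0.00022660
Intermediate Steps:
l(I, z) = 0
1/(l(-89, -10) + (-6814 + (-68 + 19)**2)) = 1/(0 + (-6814 + (-68 + 19)**2)) = 1/(0 + (-6814 + (-49)**2)) = 1/(0 + (-6814 + 2401)) = 1/(0 - 4413) = 1/(-4413) = -1/4413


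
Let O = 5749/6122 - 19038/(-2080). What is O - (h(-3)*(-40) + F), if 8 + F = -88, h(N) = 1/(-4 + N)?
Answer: 2236824053/22284080 ≈ 100.38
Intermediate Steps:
F = -96 (F = -8 - 88 = -96)
O = 32127139/3183440 (O = 5749*(1/6122) - 19038*(-1/2080) = 5749/6122 + 9519/1040 = 32127139/3183440 ≈ 10.092)
O - (h(-3)*(-40) + F) = 32127139/3183440 - (-40/(-4 - 3) - 96) = 32127139/3183440 - (-40/(-7) - 96) = 32127139/3183440 - (-1/7*(-40) - 96) = 32127139/3183440 - (40/7 - 96) = 32127139/3183440 - 1*(-632/7) = 32127139/3183440 + 632/7 = 2236824053/22284080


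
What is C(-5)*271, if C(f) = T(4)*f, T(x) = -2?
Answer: 2710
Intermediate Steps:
C(f) = -2*f
C(-5)*271 = -2*(-5)*271 = 10*271 = 2710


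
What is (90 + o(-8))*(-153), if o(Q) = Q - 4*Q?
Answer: -17442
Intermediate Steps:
o(Q) = -3*Q
(90 + o(-8))*(-153) = (90 - 3*(-8))*(-153) = (90 + 24)*(-153) = 114*(-153) = -17442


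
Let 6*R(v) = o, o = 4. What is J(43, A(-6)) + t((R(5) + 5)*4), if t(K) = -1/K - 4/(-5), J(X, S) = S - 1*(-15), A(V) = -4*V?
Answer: 13517/340 ≈ 39.756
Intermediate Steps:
R(v) = 2/3 (R(v) = (1/6)*4 = 2/3)
J(X, S) = 15 + S (J(X, S) = S + 15 = 15 + S)
t(K) = 4/5 - 1/K (t(K) = -1/K - 4*(-1/5) = -1/K + 4/5 = 4/5 - 1/K)
J(43, A(-6)) + t((R(5) + 5)*4) = (15 - 4*(-6)) + (4/5 - 1/((2/3 + 5)*4)) = (15 + 24) + (4/5 - 1/((17/3)*4)) = 39 + (4/5 - 1/68/3) = 39 + (4/5 - 1*3/68) = 39 + (4/5 - 3/68) = 39 + 257/340 = 13517/340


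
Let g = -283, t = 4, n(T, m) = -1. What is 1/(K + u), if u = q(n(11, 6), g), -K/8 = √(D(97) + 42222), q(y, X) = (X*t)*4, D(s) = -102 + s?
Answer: -283/1112556 + √42217/2225112 ≈ -0.00016203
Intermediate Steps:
q(y, X) = 16*X (q(y, X) = (X*4)*4 = (4*X)*4 = 16*X)
K = -8*√42217 (K = -8*√((-102 + 97) + 42222) = -8*√(-5 + 42222) = -8*√42217 ≈ -1643.7)
u = -4528 (u = 16*(-283) = -4528)
1/(K + u) = 1/(-8*√42217 - 4528) = 1/(-4528 - 8*√42217)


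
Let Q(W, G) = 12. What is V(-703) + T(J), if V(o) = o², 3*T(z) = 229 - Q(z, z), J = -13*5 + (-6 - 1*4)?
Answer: 1482844/3 ≈ 4.9428e+5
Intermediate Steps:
J = -75 (J = -65 + (-6 - 4) = -65 - 10 = -75)
T(z) = 217/3 (T(z) = (229 - 1*12)/3 = (229 - 12)/3 = (⅓)*217 = 217/3)
V(-703) + T(J) = (-703)² + 217/3 = 494209 + 217/3 = 1482844/3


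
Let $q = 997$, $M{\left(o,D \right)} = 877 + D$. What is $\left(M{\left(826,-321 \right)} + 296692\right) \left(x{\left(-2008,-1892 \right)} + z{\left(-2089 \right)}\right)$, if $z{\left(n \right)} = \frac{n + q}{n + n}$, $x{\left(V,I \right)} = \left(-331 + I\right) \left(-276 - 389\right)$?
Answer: $\frac{917949027279648}{2089} \approx 4.3942 \cdot 10^{11}$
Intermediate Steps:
$x{\left(V,I \right)} = 220115 - 665 I$ ($x{\left(V,I \right)} = \left(-331 + I\right) \left(-665\right) = 220115 - 665 I$)
$z{\left(n \right)} = \frac{997 + n}{2 n}$ ($z{\left(n \right)} = \frac{n + 997}{n + n} = \frac{997 + n}{2 n}$)
$\left(M{\left(826,-321 \right)} + 296692\right) \left(x{\left(-2008,-1892 \right)} + z{\left(-2089 \right)}\right) = \left(\left(877 - 321\right) + 296692\right) \left(\left(220115 - -1258180\right) + \frac{997 - 2089}{2 \left(-2089\right)}\right) = \left(556 + 296692\right) \left(\left(220115 + 1258180\right) + \frac{1}{2} \left(- \frac{1}{2089}\right) \left(-1092\right)\right) = 297248 \left(1478295 + \frac{546}{2089}\right) = 297248 \cdot \frac{3088158801}{2089} = \frac{917949027279648}{2089}$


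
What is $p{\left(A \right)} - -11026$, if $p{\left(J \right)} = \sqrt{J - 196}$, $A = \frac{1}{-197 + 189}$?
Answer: $11026 + \frac{i \sqrt{3138}}{4} \approx 11026.0 + 14.004 i$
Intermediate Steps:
$A = - \frac{1}{8}$ ($A = \frac{1}{-8} = - \frac{1}{8} \approx -0.125$)
$p{\left(J \right)} = \sqrt{-196 + J}$
$p{\left(A \right)} - -11026 = \sqrt{-196 - \frac{1}{8}} - -11026 = \sqrt{- \frac{1569}{8}} + 11026 = \frac{i \sqrt{3138}}{4} + 11026 = 11026 + \frac{i \sqrt{3138}}{4}$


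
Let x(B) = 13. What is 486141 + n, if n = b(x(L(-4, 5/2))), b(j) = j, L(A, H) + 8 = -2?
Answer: 486154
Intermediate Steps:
L(A, H) = -10 (L(A, H) = -8 - 2 = -10)
n = 13
486141 + n = 486141 + 13 = 486154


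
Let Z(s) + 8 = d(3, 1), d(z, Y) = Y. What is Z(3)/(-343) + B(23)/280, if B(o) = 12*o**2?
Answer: 11119/490 ≈ 22.692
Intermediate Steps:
Z(s) = -7 (Z(s) = -8 + 1 = -7)
Z(3)/(-343) + B(23)/280 = -7/(-343) + (12*23**2)/280 = -7*(-1/343) + (12*529)*(1/280) = 1/49 + 6348*(1/280) = 1/49 + 1587/70 = 11119/490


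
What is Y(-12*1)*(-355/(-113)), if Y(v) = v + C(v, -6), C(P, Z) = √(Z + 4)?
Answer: -4260/113 + 355*I*√2/113 ≈ -37.699 + 4.4429*I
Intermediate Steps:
C(P, Z) = √(4 + Z)
Y(v) = v + I*√2 (Y(v) = v + √(4 - 6) = v + √(-2) = v + I*√2)
Y(-12*1)*(-355/(-113)) = (-12*1 + I*√2)*(-355/(-113)) = (-12 + I*√2)*(-355*(-1/113)) = (-12 + I*√2)*(355/113) = -4260/113 + 355*I*√2/113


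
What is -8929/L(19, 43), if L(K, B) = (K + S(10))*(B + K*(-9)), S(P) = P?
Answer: 8929/3712 ≈ 2.4054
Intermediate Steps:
L(K, B) = (10 + K)*(B - 9*K) (L(K, B) = (K + 10)*(B + K*(-9)) = (10 + K)*(B - 9*K))
-8929/L(19, 43) = -8929/(-90*19 - 9*19² + 10*43 + 43*19) = -8929/(-1710 - 9*361 + 430 + 817) = -8929/(-1710 - 3249 + 430 + 817) = -8929/(-3712) = -8929*(-1/3712) = 8929/3712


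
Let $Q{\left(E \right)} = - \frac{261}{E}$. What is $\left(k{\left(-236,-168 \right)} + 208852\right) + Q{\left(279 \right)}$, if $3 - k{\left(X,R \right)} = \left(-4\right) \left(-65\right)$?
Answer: $\frac{6466416}{31} \approx 2.0859 \cdot 10^{5}$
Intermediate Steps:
$k{\left(X,R \right)} = -257$ ($k{\left(X,R \right)} = 3 - \left(-4\right) \left(-65\right) = 3 - 260 = -257$)
$\left(k{\left(-236,-168 \right)} + 208852\right) + Q{\left(279 \right)} = \left(-257 + 208852\right) - \frac{261}{279} = 208595 - \frac{29}{31} = \frac{6466416}{31}$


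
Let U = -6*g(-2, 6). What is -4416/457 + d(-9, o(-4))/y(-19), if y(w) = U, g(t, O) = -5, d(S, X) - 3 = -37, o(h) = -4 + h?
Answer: -74009/6855 ≈ -10.796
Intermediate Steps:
d(S, X) = -34 (d(S, X) = 3 - 37 = -34)
U = 30 (U = -6*(-5) = 30)
y(w) = 30
-4416/457 + d(-9, o(-4))/y(-19) = -4416/457 - 34/30 = -4416*1/457 - 34*1/30 = -4416/457 - 17/15 = -74009/6855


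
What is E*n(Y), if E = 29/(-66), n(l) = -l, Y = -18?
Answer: -87/11 ≈ -7.9091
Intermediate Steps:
E = -29/66 (E = 29*(-1/66) = -29/66 ≈ -0.43939)
E*n(Y) = -(-29)*(-18)/66 = -29/66*18 = -87/11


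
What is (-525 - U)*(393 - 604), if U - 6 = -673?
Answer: -29962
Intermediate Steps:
U = -667 (U = 6 - 673 = -667)
(-525 - U)*(393 - 604) = (-525 - 1*(-667))*(393 - 604) = (-525 + 667)*(-211) = 142*(-211) = -29962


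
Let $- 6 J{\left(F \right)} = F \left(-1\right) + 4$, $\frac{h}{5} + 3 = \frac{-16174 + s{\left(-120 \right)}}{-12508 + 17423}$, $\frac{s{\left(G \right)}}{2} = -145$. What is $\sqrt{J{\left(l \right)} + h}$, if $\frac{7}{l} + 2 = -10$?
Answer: $\frac{i \sqrt{4523988158}}{11796} \approx 5.702 i$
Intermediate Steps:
$l = - \frac{7}{12}$ ($l = \frac{7}{-2 - 10} = \frac{7}{-12} = 7 \left(- \frac{1}{12}\right) = - \frac{7}{12} \approx -0.58333$)
$s{\left(G \right)} = -290$ ($s{\left(G \right)} = 2 \left(-145\right) = -290$)
$h = - \frac{31209}{983}$ ($h = -15 + 5 \frac{-16174 - 290}{-12508 + 17423} = -15 + 5 \left(- \frac{16464}{4915}\right) = -15 - \frac{16464}{983} = - \frac{31209}{983} \approx -31.749$)
$J{\left(F \right)} = - \frac{2}{3} + \frac{F}{6}$ ($J{\left(F \right)} = - \frac{F \left(-1\right) + 4}{6} = - \frac{- F + 4}{6} = - \frac{4 - F}{6} = - \frac{2}{3} + \frac{F}{6}$)
$\sqrt{J{\left(l \right)} + h} = \sqrt{\left(- \frac{2}{3} + \frac{1}{6} \left(- \frac{7}{12}\right)\right) - \frac{31209}{983}} = \sqrt{\left(- \frac{2}{3} - \frac{7}{72}\right) - \frac{31209}{983}} = \sqrt{- \frac{55}{72} - \frac{31209}{983}} = \sqrt{- \frac{2301113}{70776}} = \frac{i \sqrt{4523988158}}{11796}$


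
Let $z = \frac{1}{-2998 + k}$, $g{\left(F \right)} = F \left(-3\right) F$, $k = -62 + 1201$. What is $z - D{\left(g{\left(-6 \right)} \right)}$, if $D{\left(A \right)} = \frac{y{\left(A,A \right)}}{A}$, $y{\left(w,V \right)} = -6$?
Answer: $- \frac{1877}{33462} \approx -0.056093$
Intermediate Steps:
$k = 1139$
$g{\left(F \right)} = - 3 F^{2}$ ($g{\left(F \right)} = - 3 F F = - 3 F^{2}$)
$D{\left(A \right)} = - \frac{6}{A}$
$z = - \frac{1}{1859}$ ($z = \frac{1}{-2998 + 1139} = \frac{1}{-1859} = - \frac{1}{1859} \approx -0.00053792$)
$z - D{\left(g{\left(-6 \right)} \right)} = - \frac{1}{1859} - - \frac{6}{\left(-3\right) \left(-6\right)^{2}} = - \frac{1}{1859} - - \frac{6}{\left(-3\right) 36} = - \frac{1}{1859} - - \frac{6}{-108} = - \frac{1}{1859} - \left(-6\right) \left(- \frac{1}{108}\right) = - \frac{1}{1859} - \frac{1}{18} = - \frac{1877}{33462}$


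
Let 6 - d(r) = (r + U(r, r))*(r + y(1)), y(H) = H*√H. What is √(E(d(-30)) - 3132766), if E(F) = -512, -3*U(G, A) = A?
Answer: 3*I*√348142 ≈ 1770.1*I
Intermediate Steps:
U(G, A) = -A/3
y(H) = H^(3/2)
d(r) = 6 - 2*r*(1 + r)/3 (d(r) = 6 - (r - r/3)*(r + 1^(3/2)) = 6 - 2*r/3*(r + 1) = 6 - 2*r/3*(1 + r) = 6 - 2*r*(1 + r)/3)
√(E(d(-30)) - 3132766) = √(-512 - 3132766) = √(-3133278) = 3*I*√348142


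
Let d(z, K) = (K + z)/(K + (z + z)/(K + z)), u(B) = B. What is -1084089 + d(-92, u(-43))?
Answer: -6093646044/5621 ≈ -1.0841e+6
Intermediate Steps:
d(z, K) = (K + z)/(K + 2*z/(K + z)) (d(z, K) = (K + z)/(K + (2*z)/(K + z)) = (K + z)/(K + 2*z/(K + z)))
-1084089 + d(-92, u(-43)) = -1084089 + (-43 - 92)**2/((-43)**2 + 2*(-92) - 43*(-92)) = -1084089 + (-135)**2/(1849 - 184 + 3956) = -1084089 + 18225/5621 = -6093646044/5621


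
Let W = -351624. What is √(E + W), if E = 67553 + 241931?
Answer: 14*I*√215 ≈ 205.28*I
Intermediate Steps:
E = 309484
√(E + W) = √(309484 - 351624) = √(-42140) = 14*I*√215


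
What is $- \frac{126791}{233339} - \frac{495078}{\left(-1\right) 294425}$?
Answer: $\frac{78190565267}{68700835075} \approx 1.1381$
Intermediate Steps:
$- \frac{126791}{233339} - \frac{495078}{\left(-1\right) 294425} = \left(-126791\right) \frac{1}{233339} - \frac{495078}{-294425} = - \frac{126791}{233339} - - \frac{495078}{294425} = - \frac{126791}{233339} + \frac{495078}{294425} = \frac{78190565267}{68700835075}$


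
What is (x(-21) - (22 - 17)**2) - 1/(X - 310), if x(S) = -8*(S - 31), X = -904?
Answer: 474675/1214 ≈ 391.00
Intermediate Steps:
x(S) = 248 - 8*S (x(S) = -8*(-31 + S) = 248 - 8*S)
(x(-21) - (22 - 17)**2) - 1/(X - 310) = ((248 - 8*(-21)) - (22 - 17)**2) - 1/(-904 - 310) = ((248 + 168) - 1*5**2) - 1/(-1214) = (416 - 1*25) - 1*(-1/1214) = (416 - 25) + 1/1214 = 391 + 1/1214 = 474675/1214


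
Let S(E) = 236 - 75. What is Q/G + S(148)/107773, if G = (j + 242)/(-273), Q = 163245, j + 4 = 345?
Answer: -4802999030242/62831659 ≈ -76442.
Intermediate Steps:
j = 341 (j = -4 + 345 = 341)
S(E) = 161
G = -583/273 (G = (341 + 242)/(-273) = -1/273*583 = -583/273 ≈ -2.1355)
Q/G + S(148)/107773 = 163245/(-583/273) + 161/107773 = 163245*(-273/583) + 161*(1/107773) = -44565885/583 + 161/107773 = -4802999030242/62831659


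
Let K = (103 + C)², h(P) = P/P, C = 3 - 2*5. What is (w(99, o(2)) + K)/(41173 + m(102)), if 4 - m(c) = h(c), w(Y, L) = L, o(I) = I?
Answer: 4609/20588 ≈ 0.22387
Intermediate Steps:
C = -7 (C = 3 - 10 = -7)
h(P) = 1
m(c) = 3 (m(c) = 4 - 1*1 = 4 - 1 = 3)
K = 9216 (K = (103 - 7)² = 96² = 9216)
(w(99, o(2)) + K)/(41173 + m(102)) = (2 + 9216)/(41173 + 3) = 9218/41176 = 9218*(1/41176) = 4609/20588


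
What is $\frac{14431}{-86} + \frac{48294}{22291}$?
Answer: $- \frac{317528137}{1917026} \approx -165.64$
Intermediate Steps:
$\frac{14431}{-86} + \frac{48294}{22291} = 14431 \left(- \frac{1}{86}\right) + 48294 \cdot \frac{1}{22291} = - \frac{14431}{86} + \frac{48294}{22291} = - \frac{317528137}{1917026}$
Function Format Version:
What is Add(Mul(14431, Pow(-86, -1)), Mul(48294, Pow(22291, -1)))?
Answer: Rational(-317528137, 1917026) ≈ -165.64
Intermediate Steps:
Add(Mul(14431, Pow(-86, -1)), Mul(48294, Pow(22291, -1))) = Add(Mul(14431, Rational(-1, 86)), Mul(48294, Rational(1, 22291))) = Add(Rational(-14431, 86), Rational(48294, 22291)) = Rational(-317528137, 1917026)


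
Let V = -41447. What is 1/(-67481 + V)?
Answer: -1/108928 ≈ -9.1804e-6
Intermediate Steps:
1/(-67481 + V) = 1/(-67481 - 41447) = 1/(-108928) = -1/108928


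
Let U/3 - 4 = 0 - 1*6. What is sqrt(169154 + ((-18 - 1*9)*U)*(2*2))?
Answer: sqrt(169802) ≈ 412.07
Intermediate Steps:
U = -6 (U = 12 + 3*(0 - 1*6) = 12 + 3*(0 - 6) = 12 + 3*(-6) = 12 - 18 = -6)
sqrt(169154 + ((-18 - 1*9)*U)*(2*2)) = sqrt(169154 + ((-18 - 1*9)*(-6))*(2*2)) = sqrt(169154 + ((-18 - 9)*(-6))*4) = sqrt(169154 - 27*(-6)*4) = sqrt(169154 + 162*4) = sqrt(169154 + 648) = sqrt(169802)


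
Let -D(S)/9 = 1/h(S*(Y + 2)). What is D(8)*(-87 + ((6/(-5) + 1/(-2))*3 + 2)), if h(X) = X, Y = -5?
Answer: -2703/80 ≈ -33.787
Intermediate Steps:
D(S) = 3/S (D(S) = -9*1/(S*(-5 + 2)) = -9*(-1/(3*S)) = -(-3)/S = 3/S)
D(8)*(-87 + ((6/(-5) + 1/(-2))*3 + 2)) = (3/8)*(-87 + ((6/(-5) + 1/(-2))*3 + 2)) = (3*(⅛))*(-87 + ((6*(-⅕) + 1*(-½))*3 + 2)) = 3*(-87 + ((-6/5 - ½)*3 + 2))/8 = 3*(-87 + (-17/10*3 + 2))/8 = 3*(-87 + (-51/10 + 2))/8 = 3*(-87 - 31/10)/8 = (3/8)*(-901/10) = -2703/80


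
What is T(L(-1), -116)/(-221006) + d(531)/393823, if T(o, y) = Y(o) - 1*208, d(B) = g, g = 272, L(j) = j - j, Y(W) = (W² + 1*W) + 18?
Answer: 67470001/43518622969 ≈ 0.0015504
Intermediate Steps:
Y(W) = 18 + W + W² (Y(W) = (W² + W) + 18 = (W + W²) + 18 = 18 + W + W²)
L(j) = 0
d(B) = 272
T(o, y) = -190 + o + o² (T(o, y) = (18 + o + o²) - 1*208 = (18 + o + o²) - 208 = -190 + o + o²)
T(L(-1), -116)/(-221006) + d(531)/393823 = (-190 + 0 + 0²)/(-221006) + 272/393823 = (-190 + 0 + 0)*(-1/221006) + 272*(1/393823) = -190*(-1/221006) + 272/393823 = 95/110503 + 272/393823 = 67470001/43518622969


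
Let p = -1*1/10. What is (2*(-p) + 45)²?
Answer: 51076/25 ≈ 2043.0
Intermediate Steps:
p = -⅒ (p = -1*⅒ = -⅒ ≈ -0.10000)
(2*(-p) + 45)² = (2*(-1*(-⅒)) + 45)² = (2*(⅒) + 45)² = (⅕ + 45)² = (226/5)² = 51076/25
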